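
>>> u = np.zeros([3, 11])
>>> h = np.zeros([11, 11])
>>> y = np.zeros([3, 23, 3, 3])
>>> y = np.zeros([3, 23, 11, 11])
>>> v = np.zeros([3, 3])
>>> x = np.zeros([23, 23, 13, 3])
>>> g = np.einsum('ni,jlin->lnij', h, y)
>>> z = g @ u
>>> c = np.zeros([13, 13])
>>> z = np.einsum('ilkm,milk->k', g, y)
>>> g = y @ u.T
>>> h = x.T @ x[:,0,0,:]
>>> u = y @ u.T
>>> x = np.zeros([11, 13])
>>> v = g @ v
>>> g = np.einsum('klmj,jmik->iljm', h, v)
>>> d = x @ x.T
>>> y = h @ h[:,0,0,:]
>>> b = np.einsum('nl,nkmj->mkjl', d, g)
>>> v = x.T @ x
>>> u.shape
(3, 23, 11, 3)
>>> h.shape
(3, 13, 23, 3)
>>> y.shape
(3, 13, 23, 3)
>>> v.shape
(13, 13)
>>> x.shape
(11, 13)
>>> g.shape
(11, 13, 3, 23)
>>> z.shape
(11,)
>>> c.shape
(13, 13)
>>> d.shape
(11, 11)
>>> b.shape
(3, 13, 23, 11)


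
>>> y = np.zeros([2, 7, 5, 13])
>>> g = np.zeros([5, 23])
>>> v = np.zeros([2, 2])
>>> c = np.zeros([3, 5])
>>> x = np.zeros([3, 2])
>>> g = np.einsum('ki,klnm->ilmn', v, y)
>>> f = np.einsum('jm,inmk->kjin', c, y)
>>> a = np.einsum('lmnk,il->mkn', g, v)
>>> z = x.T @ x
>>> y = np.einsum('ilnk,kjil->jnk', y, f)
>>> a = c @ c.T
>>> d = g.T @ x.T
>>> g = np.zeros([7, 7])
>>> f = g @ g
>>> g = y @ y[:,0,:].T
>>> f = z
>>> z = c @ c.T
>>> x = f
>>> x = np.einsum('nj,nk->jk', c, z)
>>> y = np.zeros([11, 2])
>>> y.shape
(11, 2)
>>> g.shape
(3, 5, 3)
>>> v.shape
(2, 2)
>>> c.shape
(3, 5)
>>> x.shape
(5, 3)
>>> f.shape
(2, 2)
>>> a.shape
(3, 3)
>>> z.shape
(3, 3)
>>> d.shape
(5, 13, 7, 3)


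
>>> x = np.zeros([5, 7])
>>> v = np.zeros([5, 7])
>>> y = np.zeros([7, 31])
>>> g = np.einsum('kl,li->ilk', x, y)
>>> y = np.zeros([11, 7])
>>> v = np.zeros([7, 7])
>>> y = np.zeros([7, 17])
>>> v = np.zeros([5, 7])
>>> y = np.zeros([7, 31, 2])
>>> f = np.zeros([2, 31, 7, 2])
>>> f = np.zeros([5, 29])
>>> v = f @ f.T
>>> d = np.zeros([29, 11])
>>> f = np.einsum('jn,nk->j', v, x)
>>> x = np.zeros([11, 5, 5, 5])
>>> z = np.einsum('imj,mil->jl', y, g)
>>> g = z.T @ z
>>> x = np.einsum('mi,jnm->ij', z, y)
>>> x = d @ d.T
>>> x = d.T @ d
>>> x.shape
(11, 11)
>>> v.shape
(5, 5)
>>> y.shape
(7, 31, 2)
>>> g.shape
(5, 5)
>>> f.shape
(5,)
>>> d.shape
(29, 11)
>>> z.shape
(2, 5)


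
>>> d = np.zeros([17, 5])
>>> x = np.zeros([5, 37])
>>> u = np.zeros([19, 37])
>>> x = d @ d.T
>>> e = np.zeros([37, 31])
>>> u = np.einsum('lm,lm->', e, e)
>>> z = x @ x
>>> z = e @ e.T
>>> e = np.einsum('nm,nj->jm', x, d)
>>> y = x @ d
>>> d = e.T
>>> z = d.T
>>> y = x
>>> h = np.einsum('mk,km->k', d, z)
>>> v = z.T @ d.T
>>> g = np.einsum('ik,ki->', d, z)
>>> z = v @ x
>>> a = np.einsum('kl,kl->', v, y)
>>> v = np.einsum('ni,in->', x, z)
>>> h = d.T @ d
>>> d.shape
(17, 5)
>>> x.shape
(17, 17)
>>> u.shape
()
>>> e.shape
(5, 17)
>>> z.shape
(17, 17)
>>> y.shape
(17, 17)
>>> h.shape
(5, 5)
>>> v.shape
()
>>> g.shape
()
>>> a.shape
()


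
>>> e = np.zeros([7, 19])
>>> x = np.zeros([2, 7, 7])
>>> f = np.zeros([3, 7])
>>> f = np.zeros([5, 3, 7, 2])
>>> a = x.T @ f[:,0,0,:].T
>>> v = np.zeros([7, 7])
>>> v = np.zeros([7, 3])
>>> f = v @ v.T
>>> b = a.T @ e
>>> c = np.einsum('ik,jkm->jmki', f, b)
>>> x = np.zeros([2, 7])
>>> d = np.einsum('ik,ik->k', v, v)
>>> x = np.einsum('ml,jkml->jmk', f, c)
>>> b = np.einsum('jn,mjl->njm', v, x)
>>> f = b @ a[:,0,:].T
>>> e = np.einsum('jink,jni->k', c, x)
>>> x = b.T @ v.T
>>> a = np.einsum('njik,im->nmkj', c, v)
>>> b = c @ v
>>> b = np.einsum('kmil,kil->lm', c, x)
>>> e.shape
(7,)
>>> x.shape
(5, 7, 7)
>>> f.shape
(3, 7, 7)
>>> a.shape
(5, 3, 7, 19)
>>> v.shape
(7, 3)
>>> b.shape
(7, 19)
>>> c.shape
(5, 19, 7, 7)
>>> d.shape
(3,)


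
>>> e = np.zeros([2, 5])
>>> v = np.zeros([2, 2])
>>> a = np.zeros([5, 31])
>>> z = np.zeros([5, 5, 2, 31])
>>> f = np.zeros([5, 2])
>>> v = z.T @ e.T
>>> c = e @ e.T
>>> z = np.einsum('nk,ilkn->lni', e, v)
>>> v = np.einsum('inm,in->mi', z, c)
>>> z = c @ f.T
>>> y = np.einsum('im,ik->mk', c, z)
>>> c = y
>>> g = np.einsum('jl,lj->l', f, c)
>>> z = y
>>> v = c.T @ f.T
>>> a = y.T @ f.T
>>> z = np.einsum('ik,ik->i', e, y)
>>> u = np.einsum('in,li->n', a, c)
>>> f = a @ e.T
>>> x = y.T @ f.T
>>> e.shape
(2, 5)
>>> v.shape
(5, 5)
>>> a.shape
(5, 5)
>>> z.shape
(2,)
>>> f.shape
(5, 2)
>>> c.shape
(2, 5)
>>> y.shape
(2, 5)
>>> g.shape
(2,)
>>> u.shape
(5,)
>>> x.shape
(5, 5)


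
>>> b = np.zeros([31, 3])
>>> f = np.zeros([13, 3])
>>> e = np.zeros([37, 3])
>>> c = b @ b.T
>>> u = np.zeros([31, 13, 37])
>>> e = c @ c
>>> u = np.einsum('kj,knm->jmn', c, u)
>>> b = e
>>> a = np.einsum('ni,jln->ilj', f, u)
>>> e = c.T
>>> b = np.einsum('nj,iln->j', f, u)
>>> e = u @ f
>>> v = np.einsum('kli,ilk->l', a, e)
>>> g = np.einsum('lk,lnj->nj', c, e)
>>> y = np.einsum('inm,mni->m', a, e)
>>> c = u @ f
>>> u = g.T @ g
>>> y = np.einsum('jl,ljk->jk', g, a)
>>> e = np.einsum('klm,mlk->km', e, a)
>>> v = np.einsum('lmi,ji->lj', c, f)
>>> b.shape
(3,)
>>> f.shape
(13, 3)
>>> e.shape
(31, 3)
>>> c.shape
(31, 37, 3)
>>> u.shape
(3, 3)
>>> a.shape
(3, 37, 31)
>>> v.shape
(31, 13)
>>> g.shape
(37, 3)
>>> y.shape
(37, 31)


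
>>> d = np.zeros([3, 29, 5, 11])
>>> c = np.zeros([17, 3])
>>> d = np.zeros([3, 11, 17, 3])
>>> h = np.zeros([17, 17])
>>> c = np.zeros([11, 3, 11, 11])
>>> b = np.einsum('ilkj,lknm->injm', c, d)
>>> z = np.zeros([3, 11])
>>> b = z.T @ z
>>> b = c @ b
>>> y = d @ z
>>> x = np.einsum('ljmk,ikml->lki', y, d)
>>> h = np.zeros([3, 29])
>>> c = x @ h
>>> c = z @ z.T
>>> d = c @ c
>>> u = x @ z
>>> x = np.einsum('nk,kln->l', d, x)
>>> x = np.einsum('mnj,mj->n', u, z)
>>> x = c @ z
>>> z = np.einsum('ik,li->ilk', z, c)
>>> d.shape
(3, 3)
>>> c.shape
(3, 3)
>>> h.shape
(3, 29)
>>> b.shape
(11, 3, 11, 11)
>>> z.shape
(3, 3, 11)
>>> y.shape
(3, 11, 17, 11)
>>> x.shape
(3, 11)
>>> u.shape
(3, 11, 11)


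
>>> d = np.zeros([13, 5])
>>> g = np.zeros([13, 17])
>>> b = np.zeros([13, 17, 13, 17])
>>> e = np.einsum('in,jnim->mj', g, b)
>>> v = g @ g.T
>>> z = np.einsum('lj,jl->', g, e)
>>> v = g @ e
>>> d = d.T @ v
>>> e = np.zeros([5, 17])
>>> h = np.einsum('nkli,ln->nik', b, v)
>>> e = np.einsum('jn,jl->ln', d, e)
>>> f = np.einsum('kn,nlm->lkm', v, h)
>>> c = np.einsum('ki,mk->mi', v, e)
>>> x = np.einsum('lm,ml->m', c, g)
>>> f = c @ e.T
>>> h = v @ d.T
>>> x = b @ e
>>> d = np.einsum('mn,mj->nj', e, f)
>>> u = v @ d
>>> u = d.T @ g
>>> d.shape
(13, 17)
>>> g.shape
(13, 17)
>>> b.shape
(13, 17, 13, 17)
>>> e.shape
(17, 13)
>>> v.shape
(13, 13)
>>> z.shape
()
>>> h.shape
(13, 5)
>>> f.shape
(17, 17)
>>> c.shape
(17, 13)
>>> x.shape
(13, 17, 13, 13)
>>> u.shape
(17, 17)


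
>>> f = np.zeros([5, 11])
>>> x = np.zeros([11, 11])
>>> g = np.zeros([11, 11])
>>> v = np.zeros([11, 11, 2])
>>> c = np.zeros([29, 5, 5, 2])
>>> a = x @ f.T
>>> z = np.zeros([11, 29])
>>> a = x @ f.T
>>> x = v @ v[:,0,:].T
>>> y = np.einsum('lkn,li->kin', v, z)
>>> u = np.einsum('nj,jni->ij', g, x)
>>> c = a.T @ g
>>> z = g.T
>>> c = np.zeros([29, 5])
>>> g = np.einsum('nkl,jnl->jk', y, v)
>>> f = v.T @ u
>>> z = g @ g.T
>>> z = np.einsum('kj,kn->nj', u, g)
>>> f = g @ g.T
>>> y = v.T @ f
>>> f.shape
(11, 11)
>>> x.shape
(11, 11, 11)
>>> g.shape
(11, 29)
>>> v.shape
(11, 11, 2)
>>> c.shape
(29, 5)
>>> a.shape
(11, 5)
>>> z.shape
(29, 11)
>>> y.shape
(2, 11, 11)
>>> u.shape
(11, 11)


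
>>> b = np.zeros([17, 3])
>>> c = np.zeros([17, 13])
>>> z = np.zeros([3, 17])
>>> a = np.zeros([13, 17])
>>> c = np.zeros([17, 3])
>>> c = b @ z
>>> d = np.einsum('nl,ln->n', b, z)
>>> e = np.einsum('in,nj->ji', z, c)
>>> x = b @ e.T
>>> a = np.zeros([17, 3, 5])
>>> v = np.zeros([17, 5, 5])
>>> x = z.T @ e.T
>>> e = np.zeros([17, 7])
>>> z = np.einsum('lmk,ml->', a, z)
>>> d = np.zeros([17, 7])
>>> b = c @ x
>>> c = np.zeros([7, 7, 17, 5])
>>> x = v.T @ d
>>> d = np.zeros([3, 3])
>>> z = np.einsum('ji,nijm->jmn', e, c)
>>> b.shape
(17, 17)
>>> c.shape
(7, 7, 17, 5)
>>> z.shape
(17, 5, 7)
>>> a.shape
(17, 3, 5)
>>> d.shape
(3, 3)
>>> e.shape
(17, 7)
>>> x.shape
(5, 5, 7)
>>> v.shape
(17, 5, 5)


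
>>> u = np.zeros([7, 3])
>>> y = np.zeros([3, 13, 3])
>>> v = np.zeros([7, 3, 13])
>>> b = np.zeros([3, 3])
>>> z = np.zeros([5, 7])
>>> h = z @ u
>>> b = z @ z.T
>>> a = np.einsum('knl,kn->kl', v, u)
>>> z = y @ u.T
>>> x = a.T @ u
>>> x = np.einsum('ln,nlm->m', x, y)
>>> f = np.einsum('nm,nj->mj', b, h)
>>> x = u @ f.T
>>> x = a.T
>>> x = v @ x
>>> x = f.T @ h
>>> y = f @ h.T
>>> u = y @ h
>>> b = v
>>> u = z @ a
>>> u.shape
(3, 13, 13)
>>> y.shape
(5, 5)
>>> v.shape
(7, 3, 13)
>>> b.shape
(7, 3, 13)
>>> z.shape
(3, 13, 7)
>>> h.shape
(5, 3)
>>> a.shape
(7, 13)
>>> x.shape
(3, 3)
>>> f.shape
(5, 3)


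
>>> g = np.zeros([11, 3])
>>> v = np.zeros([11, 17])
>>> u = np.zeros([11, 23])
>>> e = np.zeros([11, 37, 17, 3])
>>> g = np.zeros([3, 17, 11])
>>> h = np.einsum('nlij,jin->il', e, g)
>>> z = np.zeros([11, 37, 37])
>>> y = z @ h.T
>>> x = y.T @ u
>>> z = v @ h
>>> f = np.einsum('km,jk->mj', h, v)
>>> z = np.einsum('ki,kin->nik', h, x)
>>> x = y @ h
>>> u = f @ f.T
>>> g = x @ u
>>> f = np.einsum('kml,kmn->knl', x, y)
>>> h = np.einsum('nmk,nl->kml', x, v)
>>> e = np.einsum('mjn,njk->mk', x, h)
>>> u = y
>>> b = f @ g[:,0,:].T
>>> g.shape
(11, 37, 37)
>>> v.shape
(11, 17)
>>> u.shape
(11, 37, 17)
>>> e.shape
(11, 17)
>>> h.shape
(37, 37, 17)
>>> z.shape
(23, 37, 17)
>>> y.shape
(11, 37, 17)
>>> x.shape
(11, 37, 37)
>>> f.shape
(11, 17, 37)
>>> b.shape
(11, 17, 11)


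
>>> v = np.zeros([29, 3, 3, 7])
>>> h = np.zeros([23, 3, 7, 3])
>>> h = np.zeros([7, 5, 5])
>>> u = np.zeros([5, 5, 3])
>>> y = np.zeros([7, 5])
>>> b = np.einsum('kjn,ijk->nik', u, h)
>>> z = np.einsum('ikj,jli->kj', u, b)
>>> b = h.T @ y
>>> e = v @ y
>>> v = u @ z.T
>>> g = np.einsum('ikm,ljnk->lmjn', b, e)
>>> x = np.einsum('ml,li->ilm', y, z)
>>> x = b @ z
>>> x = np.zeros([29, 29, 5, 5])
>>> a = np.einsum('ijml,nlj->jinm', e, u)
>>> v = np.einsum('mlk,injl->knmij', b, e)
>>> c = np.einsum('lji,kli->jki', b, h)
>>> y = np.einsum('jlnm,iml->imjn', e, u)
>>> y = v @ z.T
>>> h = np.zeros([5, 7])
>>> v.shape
(5, 3, 5, 29, 3)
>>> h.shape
(5, 7)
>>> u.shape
(5, 5, 3)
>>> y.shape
(5, 3, 5, 29, 5)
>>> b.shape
(5, 5, 5)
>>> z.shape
(5, 3)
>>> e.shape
(29, 3, 3, 5)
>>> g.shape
(29, 5, 3, 3)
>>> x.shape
(29, 29, 5, 5)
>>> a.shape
(3, 29, 5, 3)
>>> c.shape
(5, 7, 5)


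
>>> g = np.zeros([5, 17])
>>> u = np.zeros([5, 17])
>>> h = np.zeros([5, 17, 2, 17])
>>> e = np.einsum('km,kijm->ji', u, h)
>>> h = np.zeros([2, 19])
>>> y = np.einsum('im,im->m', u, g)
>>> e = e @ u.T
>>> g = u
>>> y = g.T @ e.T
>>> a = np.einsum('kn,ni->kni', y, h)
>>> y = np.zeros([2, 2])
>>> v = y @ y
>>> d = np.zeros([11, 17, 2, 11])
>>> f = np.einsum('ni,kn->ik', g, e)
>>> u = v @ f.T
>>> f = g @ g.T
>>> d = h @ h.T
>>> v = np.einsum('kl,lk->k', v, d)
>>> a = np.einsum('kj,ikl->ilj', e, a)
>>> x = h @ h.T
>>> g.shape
(5, 17)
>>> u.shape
(2, 17)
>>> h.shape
(2, 19)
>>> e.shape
(2, 5)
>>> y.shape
(2, 2)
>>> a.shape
(17, 19, 5)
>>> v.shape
(2,)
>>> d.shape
(2, 2)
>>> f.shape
(5, 5)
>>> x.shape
(2, 2)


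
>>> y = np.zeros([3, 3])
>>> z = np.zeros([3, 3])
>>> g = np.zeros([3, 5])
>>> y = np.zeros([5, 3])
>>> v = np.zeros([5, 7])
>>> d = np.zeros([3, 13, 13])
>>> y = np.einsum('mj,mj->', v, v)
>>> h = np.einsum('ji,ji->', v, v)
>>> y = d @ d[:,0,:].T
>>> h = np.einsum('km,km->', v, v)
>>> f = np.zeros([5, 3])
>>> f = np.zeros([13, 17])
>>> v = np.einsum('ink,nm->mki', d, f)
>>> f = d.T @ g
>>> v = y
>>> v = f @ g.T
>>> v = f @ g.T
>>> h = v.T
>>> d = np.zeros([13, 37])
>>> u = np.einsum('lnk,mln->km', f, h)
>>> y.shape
(3, 13, 3)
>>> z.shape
(3, 3)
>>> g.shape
(3, 5)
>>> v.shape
(13, 13, 3)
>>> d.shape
(13, 37)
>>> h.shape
(3, 13, 13)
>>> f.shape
(13, 13, 5)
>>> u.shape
(5, 3)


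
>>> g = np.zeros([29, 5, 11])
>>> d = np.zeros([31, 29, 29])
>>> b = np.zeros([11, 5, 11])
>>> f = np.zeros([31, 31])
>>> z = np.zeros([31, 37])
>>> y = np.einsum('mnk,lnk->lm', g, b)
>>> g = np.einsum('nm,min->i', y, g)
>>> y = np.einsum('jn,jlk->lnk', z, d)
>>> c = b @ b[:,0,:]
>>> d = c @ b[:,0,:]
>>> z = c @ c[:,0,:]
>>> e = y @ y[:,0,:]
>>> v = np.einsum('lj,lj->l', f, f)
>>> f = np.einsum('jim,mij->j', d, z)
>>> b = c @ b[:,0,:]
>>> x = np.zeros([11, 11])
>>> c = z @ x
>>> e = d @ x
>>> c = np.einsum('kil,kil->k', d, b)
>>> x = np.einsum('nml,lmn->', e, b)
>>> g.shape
(5,)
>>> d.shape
(11, 5, 11)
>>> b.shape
(11, 5, 11)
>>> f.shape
(11,)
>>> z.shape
(11, 5, 11)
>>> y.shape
(29, 37, 29)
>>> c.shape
(11,)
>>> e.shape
(11, 5, 11)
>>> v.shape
(31,)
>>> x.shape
()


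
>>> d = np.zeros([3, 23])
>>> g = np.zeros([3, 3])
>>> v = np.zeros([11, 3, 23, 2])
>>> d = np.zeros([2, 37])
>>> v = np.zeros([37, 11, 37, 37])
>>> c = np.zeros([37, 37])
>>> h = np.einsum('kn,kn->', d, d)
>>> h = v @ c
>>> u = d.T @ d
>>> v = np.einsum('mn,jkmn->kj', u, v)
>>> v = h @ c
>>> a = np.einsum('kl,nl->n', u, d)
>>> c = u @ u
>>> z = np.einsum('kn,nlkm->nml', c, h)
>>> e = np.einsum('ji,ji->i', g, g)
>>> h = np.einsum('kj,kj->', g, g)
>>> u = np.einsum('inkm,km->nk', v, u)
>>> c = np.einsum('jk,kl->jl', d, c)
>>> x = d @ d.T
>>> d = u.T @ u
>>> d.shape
(37, 37)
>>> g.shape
(3, 3)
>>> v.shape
(37, 11, 37, 37)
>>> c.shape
(2, 37)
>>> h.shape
()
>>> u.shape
(11, 37)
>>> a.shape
(2,)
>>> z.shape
(37, 37, 11)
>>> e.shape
(3,)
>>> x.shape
(2, 2)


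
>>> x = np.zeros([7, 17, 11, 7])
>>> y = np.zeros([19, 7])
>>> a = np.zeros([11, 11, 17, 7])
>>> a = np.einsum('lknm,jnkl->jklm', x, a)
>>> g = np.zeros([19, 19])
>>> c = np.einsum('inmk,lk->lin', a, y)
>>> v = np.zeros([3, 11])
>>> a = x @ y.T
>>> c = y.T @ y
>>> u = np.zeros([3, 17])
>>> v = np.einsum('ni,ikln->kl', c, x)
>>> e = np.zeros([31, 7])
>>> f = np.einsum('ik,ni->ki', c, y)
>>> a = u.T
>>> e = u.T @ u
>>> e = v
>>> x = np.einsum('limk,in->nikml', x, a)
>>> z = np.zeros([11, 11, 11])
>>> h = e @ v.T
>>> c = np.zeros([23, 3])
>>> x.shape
(3, 17, 7, 11, 7)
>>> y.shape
(19, 7)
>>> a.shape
(17, 3)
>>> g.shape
(19, 19)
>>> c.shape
(23, 3)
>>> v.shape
(17, 11)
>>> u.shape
(3, 17)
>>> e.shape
(17, 11)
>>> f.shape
(7, 7)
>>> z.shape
(11, 11, 11)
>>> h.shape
(17, 17)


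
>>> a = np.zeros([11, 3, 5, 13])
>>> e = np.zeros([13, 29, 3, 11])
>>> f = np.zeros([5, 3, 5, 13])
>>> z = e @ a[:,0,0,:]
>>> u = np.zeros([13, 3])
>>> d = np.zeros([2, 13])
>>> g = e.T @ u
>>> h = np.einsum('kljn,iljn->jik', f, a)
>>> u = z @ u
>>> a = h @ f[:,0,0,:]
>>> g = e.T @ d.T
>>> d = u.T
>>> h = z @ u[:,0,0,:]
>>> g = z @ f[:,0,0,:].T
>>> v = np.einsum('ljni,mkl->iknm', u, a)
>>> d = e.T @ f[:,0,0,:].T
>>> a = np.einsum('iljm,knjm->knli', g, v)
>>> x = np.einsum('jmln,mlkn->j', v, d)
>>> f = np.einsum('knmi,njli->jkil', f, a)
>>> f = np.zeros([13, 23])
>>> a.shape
(3, 11, 29, 13)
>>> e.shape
(13, 29, 3, 11)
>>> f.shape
(13, 23)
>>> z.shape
(13, 29, 3, 13)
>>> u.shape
(13, 29, 3, 3)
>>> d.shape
(11, 3, 29, 5)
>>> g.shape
(13, 29, 3, 5)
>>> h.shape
(13, 29, 3, 3)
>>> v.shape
(3, 11, 3, 5)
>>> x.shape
(3,)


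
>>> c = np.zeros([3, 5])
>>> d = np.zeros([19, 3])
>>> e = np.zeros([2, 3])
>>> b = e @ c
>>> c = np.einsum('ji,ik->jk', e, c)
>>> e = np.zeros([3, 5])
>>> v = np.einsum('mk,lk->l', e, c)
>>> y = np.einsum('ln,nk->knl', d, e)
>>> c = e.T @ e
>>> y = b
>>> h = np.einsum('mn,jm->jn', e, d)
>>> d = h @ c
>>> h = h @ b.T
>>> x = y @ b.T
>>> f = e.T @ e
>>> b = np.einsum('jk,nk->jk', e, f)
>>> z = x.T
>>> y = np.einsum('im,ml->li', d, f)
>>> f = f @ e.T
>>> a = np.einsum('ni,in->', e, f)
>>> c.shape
(5, 5)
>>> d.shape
(19, 5)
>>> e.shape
(3, 5)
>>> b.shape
(3, 5)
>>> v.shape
(2,)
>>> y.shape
(5, 19)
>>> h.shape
(19, 2)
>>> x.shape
(2, 2)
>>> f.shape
(5, 3)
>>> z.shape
(2, 2)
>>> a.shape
()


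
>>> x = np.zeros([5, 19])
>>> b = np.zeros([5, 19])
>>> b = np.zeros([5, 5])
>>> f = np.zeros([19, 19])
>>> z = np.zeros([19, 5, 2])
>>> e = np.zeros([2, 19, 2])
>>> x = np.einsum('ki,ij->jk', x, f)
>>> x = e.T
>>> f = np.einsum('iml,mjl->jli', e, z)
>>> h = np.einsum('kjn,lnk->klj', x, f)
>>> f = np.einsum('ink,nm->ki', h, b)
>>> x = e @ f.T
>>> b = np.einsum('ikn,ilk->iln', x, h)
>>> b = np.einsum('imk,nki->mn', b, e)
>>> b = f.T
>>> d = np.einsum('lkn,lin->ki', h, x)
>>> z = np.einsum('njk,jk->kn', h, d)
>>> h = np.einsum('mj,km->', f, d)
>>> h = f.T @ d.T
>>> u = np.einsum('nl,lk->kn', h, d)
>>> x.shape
(2, 19, 19)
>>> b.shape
(2, 19)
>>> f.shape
(19, 2)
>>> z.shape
(19, 2)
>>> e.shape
(2, 19, 2)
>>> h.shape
(2, 5)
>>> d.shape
(5, 19)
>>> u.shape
(19, 2)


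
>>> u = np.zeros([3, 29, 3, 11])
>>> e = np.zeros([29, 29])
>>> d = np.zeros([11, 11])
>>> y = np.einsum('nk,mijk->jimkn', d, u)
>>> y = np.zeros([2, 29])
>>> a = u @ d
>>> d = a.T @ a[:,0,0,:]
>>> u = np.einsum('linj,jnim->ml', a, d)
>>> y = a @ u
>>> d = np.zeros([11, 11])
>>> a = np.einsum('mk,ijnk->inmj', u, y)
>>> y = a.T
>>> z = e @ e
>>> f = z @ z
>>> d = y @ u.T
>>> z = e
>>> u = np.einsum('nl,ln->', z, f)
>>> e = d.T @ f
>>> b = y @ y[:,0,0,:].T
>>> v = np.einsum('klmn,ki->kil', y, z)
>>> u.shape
()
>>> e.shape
(11, 3, 11, 29)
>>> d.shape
(29, 11, 3, 11)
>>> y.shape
(29, 11, 3, 3)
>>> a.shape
(3, 3, 11, 29)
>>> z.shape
(29, 29)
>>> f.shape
(29, 29)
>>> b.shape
(29, 11, 3, 29)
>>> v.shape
(29, 29, 11)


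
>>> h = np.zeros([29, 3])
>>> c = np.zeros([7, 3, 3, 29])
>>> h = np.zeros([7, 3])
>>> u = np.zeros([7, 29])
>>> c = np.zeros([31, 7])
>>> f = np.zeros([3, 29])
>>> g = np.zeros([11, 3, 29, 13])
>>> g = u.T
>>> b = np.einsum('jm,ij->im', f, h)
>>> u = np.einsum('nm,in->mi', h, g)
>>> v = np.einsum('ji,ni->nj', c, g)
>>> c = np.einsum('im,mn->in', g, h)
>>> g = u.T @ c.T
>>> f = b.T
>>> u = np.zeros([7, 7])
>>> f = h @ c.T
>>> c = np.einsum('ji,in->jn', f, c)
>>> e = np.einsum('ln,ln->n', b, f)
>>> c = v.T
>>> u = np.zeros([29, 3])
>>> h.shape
(7, 3)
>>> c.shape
(31, 29)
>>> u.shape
(29, 3)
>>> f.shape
(7, 29)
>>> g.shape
(29, 29)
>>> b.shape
(7, 29)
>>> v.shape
(29, 31)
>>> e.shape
(29,)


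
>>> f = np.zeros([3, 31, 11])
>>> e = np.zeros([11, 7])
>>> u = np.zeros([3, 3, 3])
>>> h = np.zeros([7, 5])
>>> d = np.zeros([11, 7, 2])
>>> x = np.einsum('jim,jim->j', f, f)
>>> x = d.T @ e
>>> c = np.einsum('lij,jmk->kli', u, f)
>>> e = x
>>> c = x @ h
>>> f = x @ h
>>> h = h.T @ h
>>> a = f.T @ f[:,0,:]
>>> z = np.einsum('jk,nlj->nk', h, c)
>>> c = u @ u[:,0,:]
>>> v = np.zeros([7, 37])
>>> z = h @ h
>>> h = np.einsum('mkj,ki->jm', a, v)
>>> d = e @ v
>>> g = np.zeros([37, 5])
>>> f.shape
(2, 7, 5)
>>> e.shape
(2, 7, 7)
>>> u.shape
(3, 3, 3)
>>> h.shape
(5, 5)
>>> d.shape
(2, 7, 37)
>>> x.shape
(2, 7, 7)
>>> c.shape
(3, 3, 3)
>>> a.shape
(5, 7, 5)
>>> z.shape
(5, 5)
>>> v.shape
(7, 37)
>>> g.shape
(37, 5)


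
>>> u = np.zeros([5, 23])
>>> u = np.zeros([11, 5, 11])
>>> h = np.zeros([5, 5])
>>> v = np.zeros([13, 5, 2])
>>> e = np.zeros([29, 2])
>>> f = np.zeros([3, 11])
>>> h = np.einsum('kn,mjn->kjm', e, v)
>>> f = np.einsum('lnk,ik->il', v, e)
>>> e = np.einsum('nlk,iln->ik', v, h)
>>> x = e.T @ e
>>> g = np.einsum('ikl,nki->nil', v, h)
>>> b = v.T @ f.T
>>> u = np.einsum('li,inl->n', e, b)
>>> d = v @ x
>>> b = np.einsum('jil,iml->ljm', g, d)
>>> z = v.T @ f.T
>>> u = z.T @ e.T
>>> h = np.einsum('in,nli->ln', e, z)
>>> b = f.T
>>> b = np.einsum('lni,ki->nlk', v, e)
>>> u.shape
(29, 5, 29)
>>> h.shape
(5, 2)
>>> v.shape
(13, 5, 2)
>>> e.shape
(29, 2)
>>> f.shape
(29, 13)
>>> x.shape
(2, 2)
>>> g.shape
(29, 13, 2)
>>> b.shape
(5, 13, 29)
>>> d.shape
(13, 5, 2)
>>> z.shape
(2, 5, 29)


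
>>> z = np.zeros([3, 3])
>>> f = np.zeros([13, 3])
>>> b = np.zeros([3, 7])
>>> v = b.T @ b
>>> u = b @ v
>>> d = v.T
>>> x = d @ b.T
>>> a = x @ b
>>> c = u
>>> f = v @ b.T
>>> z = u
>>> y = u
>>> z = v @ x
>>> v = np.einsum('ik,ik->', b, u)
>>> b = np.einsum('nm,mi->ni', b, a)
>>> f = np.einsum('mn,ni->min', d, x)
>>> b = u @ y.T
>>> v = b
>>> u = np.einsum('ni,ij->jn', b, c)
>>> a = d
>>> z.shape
(7, 3)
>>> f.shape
(7, 3, 7)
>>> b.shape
(3, 3)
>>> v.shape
(3, 3)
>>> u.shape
(7, 3)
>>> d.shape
(7, 7)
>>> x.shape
(7, 3)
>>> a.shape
(7, 7)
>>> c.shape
(3, 7)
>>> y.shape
(3, 7)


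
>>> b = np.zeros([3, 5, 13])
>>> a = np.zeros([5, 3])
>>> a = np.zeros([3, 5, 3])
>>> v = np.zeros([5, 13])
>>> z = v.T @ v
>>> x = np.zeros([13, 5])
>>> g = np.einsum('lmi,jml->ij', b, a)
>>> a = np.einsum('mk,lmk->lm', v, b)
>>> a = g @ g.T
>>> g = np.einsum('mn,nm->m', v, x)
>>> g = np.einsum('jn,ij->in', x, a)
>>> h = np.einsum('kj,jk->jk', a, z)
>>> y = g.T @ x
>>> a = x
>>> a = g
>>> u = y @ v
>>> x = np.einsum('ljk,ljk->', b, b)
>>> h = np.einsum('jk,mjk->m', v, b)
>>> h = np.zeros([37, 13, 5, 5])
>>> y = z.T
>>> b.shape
(3, 5, 13)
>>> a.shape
(13, 5)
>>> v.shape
(5, 13)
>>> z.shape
(13, 13)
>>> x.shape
()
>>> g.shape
(13, 5)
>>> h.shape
(37, 13, 5, 5)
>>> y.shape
(13, 13)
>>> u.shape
(5, 13)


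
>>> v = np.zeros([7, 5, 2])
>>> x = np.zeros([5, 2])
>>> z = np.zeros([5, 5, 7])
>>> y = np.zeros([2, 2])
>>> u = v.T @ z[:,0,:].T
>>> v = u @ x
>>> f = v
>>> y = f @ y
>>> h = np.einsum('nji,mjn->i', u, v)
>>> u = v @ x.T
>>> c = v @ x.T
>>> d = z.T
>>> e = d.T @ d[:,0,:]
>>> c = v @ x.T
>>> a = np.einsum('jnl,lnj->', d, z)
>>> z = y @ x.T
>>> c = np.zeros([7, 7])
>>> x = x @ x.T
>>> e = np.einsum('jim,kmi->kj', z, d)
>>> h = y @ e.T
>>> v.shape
(2, 5, 2)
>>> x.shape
(5, 5)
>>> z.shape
(2, 5, 5)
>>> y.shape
(2, 5, 2)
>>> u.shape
(2, 5, 5)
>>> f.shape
(2, 5, 2)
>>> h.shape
(2, 5, 7)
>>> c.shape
(7, 7)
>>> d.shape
(7, 5, 5)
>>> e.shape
(7, 2)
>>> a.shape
()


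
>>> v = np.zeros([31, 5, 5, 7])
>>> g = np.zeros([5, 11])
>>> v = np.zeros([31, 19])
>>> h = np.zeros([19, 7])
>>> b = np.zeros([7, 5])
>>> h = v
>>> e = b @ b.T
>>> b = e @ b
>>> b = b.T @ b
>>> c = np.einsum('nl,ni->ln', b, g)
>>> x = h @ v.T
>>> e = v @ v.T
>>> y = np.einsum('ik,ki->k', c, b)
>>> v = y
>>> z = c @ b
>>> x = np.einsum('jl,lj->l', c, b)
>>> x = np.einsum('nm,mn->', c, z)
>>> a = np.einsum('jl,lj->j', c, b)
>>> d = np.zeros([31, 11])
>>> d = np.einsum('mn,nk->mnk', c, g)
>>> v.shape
(5,)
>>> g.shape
(5, 11)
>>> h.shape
(31, 19)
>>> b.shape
(5, 5)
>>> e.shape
(31, 31)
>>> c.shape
(5, 5)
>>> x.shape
()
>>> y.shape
(5,)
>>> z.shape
(5, 5)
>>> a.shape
(5,)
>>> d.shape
(5, 5, 11)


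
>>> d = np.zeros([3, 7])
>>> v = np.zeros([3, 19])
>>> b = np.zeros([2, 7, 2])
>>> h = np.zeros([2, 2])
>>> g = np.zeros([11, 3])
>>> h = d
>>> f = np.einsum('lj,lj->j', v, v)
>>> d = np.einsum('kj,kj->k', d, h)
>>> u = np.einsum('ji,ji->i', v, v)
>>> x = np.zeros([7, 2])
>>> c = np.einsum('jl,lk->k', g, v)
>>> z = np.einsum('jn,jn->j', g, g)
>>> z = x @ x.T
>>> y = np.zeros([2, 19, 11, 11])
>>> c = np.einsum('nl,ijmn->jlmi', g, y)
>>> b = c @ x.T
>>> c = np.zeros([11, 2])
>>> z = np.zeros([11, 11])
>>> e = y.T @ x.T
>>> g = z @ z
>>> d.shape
(3,)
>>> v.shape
(3, 19)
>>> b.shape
(19, 3, 11, 7)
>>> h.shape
(3, 7)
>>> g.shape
(11, 11)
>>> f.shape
(19,)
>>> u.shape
(19,)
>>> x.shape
(7, 2)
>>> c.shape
(11, 2)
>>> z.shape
(11, 11)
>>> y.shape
(2, 19, 11, 11)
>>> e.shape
(11, 11, 19, 7)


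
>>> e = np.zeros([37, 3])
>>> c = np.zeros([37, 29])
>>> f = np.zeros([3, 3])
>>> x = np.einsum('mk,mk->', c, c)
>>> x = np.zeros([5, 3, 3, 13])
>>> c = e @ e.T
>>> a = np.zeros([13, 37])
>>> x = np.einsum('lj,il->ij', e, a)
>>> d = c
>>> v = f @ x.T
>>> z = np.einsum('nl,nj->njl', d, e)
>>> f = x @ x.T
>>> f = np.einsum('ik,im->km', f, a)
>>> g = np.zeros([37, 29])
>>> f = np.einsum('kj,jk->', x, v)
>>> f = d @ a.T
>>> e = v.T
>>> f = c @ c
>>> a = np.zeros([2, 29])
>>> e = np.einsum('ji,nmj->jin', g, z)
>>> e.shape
(37, 29, 37)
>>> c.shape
(37, 37)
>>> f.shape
(37, 37)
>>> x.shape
(13, 3)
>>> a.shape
(2, 29)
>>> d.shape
(37, 37)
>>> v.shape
(3, 13)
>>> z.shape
(37, 3, 37)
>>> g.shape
(37, 29)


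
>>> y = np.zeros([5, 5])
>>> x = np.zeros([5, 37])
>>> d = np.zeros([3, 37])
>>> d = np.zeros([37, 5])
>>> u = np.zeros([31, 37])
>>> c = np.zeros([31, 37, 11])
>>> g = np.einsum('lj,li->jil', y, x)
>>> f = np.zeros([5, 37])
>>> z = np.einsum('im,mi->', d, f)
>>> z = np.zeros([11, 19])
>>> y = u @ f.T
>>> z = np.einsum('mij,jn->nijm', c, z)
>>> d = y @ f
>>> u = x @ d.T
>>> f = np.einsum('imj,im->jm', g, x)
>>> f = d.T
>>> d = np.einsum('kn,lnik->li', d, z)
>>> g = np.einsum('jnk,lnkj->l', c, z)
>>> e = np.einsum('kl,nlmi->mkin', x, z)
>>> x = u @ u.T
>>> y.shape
(31, 5)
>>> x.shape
(5, 5)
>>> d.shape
(19, 11)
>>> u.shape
(5, 31)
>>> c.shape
(31, 37, 11)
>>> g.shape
(19,)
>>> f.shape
(37, 31)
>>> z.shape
(19, 37, 11, 31)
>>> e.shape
(11, 5, 31, 19)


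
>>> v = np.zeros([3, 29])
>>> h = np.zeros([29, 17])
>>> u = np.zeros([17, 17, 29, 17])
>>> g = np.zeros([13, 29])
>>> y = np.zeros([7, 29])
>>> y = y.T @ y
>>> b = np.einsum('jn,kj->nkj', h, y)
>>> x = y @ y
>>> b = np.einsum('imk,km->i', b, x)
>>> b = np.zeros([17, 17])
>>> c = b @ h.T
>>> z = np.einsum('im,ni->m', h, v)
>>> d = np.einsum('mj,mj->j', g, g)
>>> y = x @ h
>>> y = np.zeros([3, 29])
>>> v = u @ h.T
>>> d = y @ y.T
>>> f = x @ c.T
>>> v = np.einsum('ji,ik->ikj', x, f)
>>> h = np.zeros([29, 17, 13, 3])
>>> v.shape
(29, 17, 29)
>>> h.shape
(29, 17, 13, 3)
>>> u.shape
(17, 17, 29, 17)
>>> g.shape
(13, 29)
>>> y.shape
(3, 29)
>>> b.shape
(17, 17)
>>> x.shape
(29, 29)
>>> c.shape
(17, 29)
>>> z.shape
(17,)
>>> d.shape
(3, 3)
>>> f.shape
(29, 17)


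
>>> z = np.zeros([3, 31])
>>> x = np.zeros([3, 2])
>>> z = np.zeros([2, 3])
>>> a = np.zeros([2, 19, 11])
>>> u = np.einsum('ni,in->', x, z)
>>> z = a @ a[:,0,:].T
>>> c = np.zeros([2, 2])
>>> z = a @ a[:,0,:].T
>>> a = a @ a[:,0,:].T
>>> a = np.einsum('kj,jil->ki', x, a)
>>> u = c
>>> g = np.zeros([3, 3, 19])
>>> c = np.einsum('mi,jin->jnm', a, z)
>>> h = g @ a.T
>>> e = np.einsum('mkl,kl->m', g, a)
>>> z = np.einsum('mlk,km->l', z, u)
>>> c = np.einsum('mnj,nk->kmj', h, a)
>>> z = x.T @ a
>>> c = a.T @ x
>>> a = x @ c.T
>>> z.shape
(2, 19)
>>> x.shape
(3, 2)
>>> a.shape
(3, 19)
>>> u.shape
(2, 2)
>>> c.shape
(19, 2)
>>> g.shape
(3, 3, 19)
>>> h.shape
(3, 3, 3)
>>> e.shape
(3,)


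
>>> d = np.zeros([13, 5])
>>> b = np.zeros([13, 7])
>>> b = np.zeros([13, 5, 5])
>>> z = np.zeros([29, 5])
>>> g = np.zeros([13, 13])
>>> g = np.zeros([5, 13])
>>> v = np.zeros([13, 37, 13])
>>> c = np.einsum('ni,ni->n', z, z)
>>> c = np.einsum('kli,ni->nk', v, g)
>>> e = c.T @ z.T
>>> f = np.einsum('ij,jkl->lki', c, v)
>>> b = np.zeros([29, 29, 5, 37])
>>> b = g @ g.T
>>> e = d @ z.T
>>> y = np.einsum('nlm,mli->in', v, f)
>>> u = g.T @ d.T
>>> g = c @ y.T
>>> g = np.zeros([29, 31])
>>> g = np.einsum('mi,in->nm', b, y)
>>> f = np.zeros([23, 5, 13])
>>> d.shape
(13, 5)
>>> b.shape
(5, 5)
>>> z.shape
(29, 5)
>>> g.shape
(13, 5)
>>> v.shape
(13, 37, 13)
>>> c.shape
(5, 13)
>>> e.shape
(13, 29)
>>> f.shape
(23, 5, 13)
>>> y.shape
(5, 13)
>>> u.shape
(13, 13)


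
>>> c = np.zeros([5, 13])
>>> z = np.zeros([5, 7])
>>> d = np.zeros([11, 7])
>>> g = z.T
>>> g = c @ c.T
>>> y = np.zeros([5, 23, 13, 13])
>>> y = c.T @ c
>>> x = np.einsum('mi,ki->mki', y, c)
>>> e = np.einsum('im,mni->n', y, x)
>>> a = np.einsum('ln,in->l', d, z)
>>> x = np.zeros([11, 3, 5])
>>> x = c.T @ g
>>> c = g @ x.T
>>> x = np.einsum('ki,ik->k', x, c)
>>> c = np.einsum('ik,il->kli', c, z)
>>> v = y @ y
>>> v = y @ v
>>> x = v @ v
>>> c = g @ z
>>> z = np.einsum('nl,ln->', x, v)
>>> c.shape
(5, 7)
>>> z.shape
()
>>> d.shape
(11, 7)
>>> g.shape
(5, 5)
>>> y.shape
(13, 13)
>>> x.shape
(13, 13)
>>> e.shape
(5,)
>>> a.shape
(11,)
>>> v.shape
(13, 13)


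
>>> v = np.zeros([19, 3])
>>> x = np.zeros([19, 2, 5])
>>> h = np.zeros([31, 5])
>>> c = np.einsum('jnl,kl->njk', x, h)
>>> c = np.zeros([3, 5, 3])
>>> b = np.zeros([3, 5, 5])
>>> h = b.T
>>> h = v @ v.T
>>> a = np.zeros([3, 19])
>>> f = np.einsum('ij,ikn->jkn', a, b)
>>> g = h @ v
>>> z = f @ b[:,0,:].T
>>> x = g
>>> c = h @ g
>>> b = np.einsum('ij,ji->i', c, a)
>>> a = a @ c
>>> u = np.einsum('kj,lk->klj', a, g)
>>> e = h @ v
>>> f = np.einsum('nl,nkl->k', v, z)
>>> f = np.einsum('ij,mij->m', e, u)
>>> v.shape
(19, 3)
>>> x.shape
(19, 3)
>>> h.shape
(19, 19)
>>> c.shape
(19, 3)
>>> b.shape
(19,)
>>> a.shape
(3, 3)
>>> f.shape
(3,)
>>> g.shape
(19, 3)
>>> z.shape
(19, 5, 3)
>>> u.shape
(3, 19, 3)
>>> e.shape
(19, 3)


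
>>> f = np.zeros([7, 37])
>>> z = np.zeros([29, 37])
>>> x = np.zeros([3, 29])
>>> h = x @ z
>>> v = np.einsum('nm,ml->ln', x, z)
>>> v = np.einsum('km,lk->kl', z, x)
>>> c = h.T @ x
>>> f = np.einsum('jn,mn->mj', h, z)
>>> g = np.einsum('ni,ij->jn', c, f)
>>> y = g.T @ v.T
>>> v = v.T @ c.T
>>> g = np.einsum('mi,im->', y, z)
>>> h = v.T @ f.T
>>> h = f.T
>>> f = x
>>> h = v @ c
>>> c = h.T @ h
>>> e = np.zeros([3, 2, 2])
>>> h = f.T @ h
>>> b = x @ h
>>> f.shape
(3, 29)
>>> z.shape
(29, 37)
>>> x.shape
(3, 29)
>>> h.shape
(29, 29)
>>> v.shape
(3, 37)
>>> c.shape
(29, 29)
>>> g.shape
()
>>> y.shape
(37, 29)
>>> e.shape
(3, 2, 2)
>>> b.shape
(3, 29)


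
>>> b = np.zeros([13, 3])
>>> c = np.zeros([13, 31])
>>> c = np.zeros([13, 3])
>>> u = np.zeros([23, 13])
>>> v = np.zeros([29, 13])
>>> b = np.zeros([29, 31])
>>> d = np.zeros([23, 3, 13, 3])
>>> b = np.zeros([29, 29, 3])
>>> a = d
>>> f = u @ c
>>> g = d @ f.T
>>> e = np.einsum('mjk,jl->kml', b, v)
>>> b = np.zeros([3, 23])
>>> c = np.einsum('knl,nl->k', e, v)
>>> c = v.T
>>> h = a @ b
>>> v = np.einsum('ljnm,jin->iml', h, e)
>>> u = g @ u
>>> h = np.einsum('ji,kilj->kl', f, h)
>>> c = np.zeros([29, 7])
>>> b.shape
(3, 23)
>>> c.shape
(29, 7)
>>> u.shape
(23, 3, 13, 13)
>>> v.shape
(29, 23, 23)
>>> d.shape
(23, 3, 13, 3)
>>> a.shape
(23, 3, 13, 3)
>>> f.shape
(23, 3)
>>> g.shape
(23, 3, 13, 23)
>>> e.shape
(3, 29, 13)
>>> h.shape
(23, 13)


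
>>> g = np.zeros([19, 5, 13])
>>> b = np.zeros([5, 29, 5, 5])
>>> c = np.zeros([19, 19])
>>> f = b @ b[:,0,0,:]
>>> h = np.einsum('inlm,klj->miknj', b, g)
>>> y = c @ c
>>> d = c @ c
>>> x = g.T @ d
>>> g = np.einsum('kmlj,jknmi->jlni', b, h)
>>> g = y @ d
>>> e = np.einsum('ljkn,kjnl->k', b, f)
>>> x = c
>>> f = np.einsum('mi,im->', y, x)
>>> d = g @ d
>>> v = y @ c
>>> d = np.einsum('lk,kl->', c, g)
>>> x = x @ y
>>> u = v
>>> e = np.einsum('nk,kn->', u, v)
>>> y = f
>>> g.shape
(19, 19)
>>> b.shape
(5, 29, 5, 5)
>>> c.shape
(19, 19)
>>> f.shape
()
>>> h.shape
(5, 5, 19, 29, 13)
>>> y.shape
()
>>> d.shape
()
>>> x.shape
(19, 19)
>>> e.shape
()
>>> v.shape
(19, 19)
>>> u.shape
(19, 19)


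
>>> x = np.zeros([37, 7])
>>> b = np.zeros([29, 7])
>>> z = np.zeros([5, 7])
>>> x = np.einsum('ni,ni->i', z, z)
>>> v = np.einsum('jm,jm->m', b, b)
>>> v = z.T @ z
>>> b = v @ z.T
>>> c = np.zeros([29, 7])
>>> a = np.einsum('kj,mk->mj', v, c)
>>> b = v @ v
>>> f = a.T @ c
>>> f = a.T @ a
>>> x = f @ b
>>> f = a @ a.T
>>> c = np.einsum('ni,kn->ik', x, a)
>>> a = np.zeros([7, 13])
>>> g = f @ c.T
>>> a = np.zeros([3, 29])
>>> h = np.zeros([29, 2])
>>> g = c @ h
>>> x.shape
(7, 7)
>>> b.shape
(7, 7)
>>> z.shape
(5, 7)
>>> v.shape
(7, 7)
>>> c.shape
(7, 29)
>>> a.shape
(3, 29)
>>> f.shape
(29, 29)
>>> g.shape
(7, 2)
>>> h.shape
(29, 2)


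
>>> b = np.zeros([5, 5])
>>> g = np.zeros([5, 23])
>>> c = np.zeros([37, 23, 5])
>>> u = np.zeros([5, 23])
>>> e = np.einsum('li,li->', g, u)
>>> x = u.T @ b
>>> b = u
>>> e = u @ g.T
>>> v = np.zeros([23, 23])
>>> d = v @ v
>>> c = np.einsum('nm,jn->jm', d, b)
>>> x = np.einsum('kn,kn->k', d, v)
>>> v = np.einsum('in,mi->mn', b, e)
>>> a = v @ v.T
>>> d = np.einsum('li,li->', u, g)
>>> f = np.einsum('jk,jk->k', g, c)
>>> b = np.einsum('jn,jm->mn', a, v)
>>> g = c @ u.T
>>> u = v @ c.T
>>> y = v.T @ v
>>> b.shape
(23, 5)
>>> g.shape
(5, 5)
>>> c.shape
(5, 23)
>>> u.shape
(5, 5)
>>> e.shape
(5, 5)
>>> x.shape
(23,)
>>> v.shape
(5, 23)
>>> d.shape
()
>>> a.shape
(5, 5)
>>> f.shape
(23,)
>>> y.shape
(23, 23)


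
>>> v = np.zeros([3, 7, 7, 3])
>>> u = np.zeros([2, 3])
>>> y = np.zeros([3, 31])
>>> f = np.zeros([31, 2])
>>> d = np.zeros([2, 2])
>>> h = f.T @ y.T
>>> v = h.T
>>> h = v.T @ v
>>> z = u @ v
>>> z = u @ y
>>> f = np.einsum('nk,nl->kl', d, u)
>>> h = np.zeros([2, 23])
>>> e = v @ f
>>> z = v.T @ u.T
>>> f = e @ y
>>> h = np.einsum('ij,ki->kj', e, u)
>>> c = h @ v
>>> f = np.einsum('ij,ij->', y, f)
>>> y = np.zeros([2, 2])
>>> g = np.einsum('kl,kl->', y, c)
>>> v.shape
(3, 2)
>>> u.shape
(2, 3)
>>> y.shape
(2, 2)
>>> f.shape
()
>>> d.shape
(2, 2)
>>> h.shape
(2, 3)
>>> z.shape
(2, 2)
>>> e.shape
(3, 3)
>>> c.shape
(2, 2)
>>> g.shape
()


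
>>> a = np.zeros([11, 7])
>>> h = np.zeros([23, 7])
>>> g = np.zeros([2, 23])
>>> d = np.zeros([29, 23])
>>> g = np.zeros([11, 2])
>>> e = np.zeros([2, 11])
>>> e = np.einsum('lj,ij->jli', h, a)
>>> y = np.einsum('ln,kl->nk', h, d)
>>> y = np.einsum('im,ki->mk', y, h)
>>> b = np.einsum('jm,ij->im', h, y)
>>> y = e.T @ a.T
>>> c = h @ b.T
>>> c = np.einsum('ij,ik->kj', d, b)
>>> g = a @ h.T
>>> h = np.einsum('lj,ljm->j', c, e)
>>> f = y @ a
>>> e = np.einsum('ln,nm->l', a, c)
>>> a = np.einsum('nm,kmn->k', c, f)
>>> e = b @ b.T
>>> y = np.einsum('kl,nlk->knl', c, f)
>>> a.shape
(11,)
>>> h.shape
(23,)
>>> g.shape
(11, 23)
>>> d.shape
(29, 23)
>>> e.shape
(29, 29)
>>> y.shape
(7, 11, 23)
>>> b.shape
(29, 7)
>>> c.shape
(7, 23)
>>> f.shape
(11, 23, 7)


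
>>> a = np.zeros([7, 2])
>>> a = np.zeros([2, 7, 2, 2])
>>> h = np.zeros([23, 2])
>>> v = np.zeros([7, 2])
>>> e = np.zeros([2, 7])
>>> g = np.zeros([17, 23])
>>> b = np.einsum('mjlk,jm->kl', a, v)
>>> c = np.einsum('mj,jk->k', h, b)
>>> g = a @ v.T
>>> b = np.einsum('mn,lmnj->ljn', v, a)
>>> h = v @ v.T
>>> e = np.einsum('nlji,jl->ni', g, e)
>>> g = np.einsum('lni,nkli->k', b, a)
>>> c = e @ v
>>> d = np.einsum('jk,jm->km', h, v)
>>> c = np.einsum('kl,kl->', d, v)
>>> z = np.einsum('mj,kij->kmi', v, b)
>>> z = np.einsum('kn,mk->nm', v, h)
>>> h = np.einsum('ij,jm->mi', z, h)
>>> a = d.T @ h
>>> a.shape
(2, 2)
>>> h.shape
(7, 2)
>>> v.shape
(7, 2)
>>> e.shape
(2, 7)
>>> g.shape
(7,)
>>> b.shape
(2, 2, 2)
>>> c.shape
()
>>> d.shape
(7, 2)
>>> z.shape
(2, 7)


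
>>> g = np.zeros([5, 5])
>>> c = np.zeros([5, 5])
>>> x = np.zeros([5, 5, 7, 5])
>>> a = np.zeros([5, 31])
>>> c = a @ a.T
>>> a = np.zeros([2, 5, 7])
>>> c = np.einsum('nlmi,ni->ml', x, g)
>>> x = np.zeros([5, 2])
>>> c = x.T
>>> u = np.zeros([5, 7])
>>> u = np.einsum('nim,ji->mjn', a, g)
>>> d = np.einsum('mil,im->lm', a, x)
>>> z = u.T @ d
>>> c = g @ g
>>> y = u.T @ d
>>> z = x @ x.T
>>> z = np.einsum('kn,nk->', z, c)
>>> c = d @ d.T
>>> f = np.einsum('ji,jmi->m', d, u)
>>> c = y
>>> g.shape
(5, 5)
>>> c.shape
(2, 5, 2)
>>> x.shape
(5, 2)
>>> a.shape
(2, 5, 7)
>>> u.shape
(7, 5, 2)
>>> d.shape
(7, 2)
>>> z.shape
()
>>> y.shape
(2, 5, 2)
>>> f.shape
(5,)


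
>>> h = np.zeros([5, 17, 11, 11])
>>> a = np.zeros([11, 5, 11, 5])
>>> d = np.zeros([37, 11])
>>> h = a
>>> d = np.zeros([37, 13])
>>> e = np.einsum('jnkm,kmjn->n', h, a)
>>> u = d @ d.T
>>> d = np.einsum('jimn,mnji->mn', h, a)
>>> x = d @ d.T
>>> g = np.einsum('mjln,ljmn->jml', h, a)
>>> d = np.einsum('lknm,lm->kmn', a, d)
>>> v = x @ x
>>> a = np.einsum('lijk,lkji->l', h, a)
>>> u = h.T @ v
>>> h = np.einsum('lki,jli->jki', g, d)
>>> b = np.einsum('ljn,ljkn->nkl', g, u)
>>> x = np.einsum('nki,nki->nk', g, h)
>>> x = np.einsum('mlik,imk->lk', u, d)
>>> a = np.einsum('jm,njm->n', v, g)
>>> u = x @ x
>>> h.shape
(5, 11, 11)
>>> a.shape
(5,)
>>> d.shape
(5, 5, 11)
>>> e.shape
(5,)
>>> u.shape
(11, 11)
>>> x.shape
(11, 11)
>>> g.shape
(5, 11, 11)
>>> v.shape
(11, 11)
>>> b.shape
(11, 5, 5)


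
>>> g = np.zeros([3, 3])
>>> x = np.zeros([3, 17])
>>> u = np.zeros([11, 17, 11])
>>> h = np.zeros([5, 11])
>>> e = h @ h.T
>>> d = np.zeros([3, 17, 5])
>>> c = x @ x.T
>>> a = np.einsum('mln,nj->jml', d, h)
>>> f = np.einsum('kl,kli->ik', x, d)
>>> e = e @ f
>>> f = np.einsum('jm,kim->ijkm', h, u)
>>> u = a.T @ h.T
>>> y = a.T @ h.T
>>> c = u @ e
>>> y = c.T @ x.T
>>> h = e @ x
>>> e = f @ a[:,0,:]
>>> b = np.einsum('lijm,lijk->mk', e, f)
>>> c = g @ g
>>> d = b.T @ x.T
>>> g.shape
(3, 3)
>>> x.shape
(3, 17)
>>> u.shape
(17, 3, 5)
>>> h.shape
(5, 17)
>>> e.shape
(17, 5, 11, 17)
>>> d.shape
(11, 3)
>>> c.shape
(3, 3)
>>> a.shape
(11, 3, 17)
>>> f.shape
(17, 5, 11, 11)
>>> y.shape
(3, 3, 3)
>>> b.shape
(17, 11)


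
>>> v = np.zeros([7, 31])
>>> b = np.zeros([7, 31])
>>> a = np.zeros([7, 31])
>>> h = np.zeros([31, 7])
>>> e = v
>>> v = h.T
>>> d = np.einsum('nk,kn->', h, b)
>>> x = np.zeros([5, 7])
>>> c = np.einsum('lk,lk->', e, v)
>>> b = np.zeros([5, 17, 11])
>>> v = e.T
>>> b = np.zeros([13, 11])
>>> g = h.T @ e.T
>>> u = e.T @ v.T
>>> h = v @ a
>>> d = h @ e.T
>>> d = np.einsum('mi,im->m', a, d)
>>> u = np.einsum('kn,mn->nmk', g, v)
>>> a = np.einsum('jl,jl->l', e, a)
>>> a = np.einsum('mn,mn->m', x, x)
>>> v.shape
(31, 7)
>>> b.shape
(13, 11)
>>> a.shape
(5,)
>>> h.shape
(31, 31)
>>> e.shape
(7, 31)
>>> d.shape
(7,)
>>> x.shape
(5, 7)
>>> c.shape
()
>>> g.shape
(7, 7)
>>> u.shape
(7, 31, 7)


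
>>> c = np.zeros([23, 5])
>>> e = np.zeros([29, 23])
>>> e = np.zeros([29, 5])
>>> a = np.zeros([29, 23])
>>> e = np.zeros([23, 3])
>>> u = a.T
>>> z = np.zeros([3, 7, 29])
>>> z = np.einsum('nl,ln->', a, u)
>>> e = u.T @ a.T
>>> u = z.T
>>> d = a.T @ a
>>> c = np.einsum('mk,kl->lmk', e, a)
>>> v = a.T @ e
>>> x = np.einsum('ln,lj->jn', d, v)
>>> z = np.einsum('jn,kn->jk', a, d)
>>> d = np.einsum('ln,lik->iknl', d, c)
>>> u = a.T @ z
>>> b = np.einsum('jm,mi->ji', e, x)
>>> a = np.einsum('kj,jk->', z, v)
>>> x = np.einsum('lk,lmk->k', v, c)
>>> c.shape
(23, 29, 29)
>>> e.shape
(29, 29)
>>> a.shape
()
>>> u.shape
(23, 23)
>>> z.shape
(29, 23)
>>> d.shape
(29, 29, 23, 23)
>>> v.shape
(23, 29)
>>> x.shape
(29,)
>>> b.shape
(29, 23)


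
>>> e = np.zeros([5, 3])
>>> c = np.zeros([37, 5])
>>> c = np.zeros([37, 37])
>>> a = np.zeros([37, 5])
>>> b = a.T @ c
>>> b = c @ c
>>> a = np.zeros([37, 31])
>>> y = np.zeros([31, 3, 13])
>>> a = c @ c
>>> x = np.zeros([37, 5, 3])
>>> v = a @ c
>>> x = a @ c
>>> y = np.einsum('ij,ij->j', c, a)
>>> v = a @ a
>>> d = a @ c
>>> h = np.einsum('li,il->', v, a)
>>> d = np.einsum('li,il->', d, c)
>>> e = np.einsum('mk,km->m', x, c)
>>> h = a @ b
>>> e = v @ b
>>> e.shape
(37, 37)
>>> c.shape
(37, 37)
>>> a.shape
(37, 37)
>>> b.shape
(37, 37)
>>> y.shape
(37,)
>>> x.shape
(37, 37)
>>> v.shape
(37, 37)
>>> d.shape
()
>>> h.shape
(37, 37)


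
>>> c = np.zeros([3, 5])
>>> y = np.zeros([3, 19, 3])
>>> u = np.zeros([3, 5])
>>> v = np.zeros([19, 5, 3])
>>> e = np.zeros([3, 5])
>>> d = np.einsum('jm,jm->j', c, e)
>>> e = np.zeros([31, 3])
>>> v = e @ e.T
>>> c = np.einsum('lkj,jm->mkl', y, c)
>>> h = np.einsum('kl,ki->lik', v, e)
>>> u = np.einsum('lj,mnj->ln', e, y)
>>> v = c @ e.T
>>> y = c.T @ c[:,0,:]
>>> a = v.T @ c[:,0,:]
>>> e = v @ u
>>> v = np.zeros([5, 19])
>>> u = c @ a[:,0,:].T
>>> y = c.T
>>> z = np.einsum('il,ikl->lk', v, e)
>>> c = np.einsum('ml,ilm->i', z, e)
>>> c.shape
(5,)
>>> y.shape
(3, 19, 5)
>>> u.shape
(5, 19, 31)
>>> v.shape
(5, 19)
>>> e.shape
(5, 19, 19)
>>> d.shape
(3,)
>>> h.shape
(31, 3, 31)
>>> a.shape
(31, 19, 3)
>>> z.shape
(19, 19)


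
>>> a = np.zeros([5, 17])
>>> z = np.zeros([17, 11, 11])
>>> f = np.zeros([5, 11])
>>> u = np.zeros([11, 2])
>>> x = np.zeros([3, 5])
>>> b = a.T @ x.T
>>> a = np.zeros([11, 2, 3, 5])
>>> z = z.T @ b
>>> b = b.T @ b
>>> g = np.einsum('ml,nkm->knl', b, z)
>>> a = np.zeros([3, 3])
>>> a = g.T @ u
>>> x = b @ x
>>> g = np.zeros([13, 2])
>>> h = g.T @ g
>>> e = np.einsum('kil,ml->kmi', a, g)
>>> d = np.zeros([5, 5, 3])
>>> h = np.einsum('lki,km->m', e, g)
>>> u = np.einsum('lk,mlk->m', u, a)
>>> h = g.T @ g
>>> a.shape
(3, 11, 2)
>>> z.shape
(11, 11, 3)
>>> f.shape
(5, 11)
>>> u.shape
(3,)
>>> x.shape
(3, 5)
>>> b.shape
(3, 3)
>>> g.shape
(13, 2)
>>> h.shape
(2, 2)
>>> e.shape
(3, 13, 11)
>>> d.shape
(5, 5, 3)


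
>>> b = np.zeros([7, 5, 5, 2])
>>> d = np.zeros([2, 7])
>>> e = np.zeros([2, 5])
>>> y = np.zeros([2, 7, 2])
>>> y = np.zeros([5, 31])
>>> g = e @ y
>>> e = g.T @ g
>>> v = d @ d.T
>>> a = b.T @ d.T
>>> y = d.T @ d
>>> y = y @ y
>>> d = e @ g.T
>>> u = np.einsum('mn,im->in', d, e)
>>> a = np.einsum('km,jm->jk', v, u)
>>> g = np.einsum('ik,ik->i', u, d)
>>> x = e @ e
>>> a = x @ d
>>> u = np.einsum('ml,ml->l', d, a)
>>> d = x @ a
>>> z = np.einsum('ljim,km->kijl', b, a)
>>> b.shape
(7, 5, 5, 2)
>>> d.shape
(31, 2)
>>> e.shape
(31, 31)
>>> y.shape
(7, 7)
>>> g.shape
(31,)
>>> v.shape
(2, 2)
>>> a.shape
(31, 2)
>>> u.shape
(2,)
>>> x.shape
(31, 31)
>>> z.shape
(31, 5, 5, 7)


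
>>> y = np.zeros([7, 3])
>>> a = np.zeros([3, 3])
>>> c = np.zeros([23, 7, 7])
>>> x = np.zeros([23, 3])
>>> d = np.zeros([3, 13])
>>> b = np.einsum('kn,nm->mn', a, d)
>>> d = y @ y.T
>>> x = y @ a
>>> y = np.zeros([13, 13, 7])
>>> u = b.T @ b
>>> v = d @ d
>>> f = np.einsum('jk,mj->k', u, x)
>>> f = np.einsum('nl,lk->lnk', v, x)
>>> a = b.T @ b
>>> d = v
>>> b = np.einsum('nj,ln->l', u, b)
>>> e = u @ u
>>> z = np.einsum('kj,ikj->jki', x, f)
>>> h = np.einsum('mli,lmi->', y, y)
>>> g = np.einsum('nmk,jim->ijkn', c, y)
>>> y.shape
(13, 13, 7)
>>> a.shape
(3, 3)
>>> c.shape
(23, 7, 7)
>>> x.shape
(7, 3)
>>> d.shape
(7, 7)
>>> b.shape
(13,)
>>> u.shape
(3, 3)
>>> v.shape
(7, 7)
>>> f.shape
(7, 7, 3)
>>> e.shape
(3, 3)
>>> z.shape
(3, 7, 7)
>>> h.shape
()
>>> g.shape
(13, 13, 7, 23)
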